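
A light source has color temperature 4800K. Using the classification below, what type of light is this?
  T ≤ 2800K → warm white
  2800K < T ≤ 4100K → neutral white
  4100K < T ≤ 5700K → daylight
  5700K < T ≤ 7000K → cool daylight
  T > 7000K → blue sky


Temperature: 4800K
4100K < 4800K ≤ 5700K → daylight
Classification: daylight


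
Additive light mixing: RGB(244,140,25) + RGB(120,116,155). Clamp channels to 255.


Additive: each channel = min(255, C₁+C₂)
R: 244+120 = 364 → 255
G: 140+116 = 256 → 255
B: 25+155 = 180 → 180
= RGB(255, 255, 180)


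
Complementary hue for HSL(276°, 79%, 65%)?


Complement = opposite side of color wheel = hue + 180°
H' = (276 + 180) mod 360 = 96°
S and L unchanged.
= HSL(96°, 79%, 65%)


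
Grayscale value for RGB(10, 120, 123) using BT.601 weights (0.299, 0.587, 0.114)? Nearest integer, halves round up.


Gray = 0.299×R + 0.587×G + 0.114×B
Gray = 0.299×10 + 0.587×120 + 0.114×123
Gray = 2.990 + 70.440 + 14.022
Gray = 87.452 → round half up → 87
Gray = 87


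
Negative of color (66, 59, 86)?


Invert: (255-R, 255-G, 255-B)
R: 255-66 = 189
G: 255-59 = 196
B: 255-86 = 169
= RGB(189, 196, 169)


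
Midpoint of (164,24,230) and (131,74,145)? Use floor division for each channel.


Midpoint: each channel = ⌊(C₁+C₂)/2⌋
R: ⌊(164+131)/2⌋ = 147
G: ⌊(24+74)/2⌋ = 49
B: ⌊(230+145)/2⌋ = 187
= RGB(147, 49, 187)


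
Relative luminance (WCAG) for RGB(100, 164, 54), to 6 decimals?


Linearize each channel (sRGB transfer function): c = v/255; c_lin = c/12.92 if c ≤ 0.04045, else ((c+0.055)/1.055)^2.4
  R: 100/255 ≈ 0.392157 > 0.04045 → ((0.392157+0.055)/1.055)^2.4 ≈ 0.127438
  G: 164/255 ≈ 0.643137 > 0.04045 → ((0.643137+0.055)/1.055)^2.4 ≈ 0.371238
  B: 54/255 ≈ 0.211765 > 0.04045 → ((0.211765+0.055)/1.055)^2.4 ≈ 0.036889
R_lin = 0.127438, G_lin = 0.371238, B_lin = 0.036889
L = 0.2126×R + 0.7152×G + 0.0722×B
L = 0.2126×0.127438 + 0.7152×0.371238 + 0.0722×0.036889
L ≈ 0.295266


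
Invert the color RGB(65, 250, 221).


Invert: (255-R, 255-G, 255-B)
R: 255-65 = 190
G: 255-250 = 5
B: 255-221 = 34
= RGB(190, 5, 34)


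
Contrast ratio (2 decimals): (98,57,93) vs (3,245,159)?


Linearize each sRGB channel c=v/255: c/12.92 if c ≤ 0.04045 else ((c+0.055)/1.055)^2.4
L = 0.2126×R_lin + 0.7152×G_lin + 0.0722×B_lin
Color 1 (98,57,93):
  R=98: 98/255≈0.3843 > 0.04045 → ((0.3843+0.055)/1.055)^2.4 ≈ 0.12214
  G=57: 57/255≈0.2235 > 0.04045 → ((0.2235+0.055)/1.055)^2.4 ≈ 0.04092
  B=93: 93/255≈0.3647 > 0.04045 → ((0.3647+0.055)/1.055)^2.4 ≈ 0.10946
  L1 = 0.2126×0.12214 + 0.7152×0.04092 + 0.0722×0.10946 ≈ 0.06313
Color 2 (3,245,159):
  R=3: 3/255≈0.0118 ≤ 0.04045 → 0.0118/12.92 ≈ 0.00091
  G=245: 245/255≈0.9608 > 0.04045 → ((0.9608+0.055)/1.055)^2.4 ≈ 0.91310
  B=159: 159/255≈0.6235 > 0.04045 → ((0.6235+0.055)/1.055)^2.4 ≈ 0.34670
  L2 = 0.2126×0.00091 + 0.7152×0.91310 + 0.0722×0.34670 ≈ 0.67827
Lighter = 0.67827, Darker = 0.06313
Ratio = (L_lighter + 0.05) / (L_darker + 0.05)
Ratio = (0.67827 + 0.05) / (0.06313 + 0.05) = 0.72827 / 0.11313 ≈ 6.4374
Ratio ≈ 6.44:1


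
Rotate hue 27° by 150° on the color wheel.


New hue = (H + rotation) mod 360
New hue = (27 + 150) mod 360
= 177 mod 360
= 177°


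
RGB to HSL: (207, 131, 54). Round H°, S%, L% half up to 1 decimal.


Normalize: R'=207/255≈0.8118, G'=131/255≈0.5137, B'=54/255≈0.2118
Max=207/255, Min=54/255, Δ=Max-Min=153/255
L = (Max+Min)/2 = (207+54)/510 = 261/510 = 0.51176… → L = 51.2%
L > 0.5 → S = Δ/(2-Max-Min) = 153/(510-207-54) = 153/249 = 0.61445… → S = 61.4%
(the 1/255 factors cancel in S and H, so raw channel differences can be used)
Max is R' → H = 60 × (((G-B)/Δ) mod 6) = 60 × (((131-54)/153) mod 6)
  77/153 = 0.5032…
  H = 60 × 0.5032… = 30.196…° → H = 30.2°
= HSL(30.2°, 61.4%, 51.2%)


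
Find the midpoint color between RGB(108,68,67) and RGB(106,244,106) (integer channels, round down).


Midpoint: each channel = ⌊(C₁+C₂)/2⌋
R: ⌊(108+106)/2⌋ = 107
G: ⌊(68+244)/2⌋ = 156
B: ⌊(67+106)/2⌋ = 86
= RGB(107, 156, 86)


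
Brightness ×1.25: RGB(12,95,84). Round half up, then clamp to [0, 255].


Multiply each channel by 1.25, round half up, clamp to [0, 255]
R: 12×1.25 = 15
G: 95×1.25 = 118.75 → round → 119
B: 84×1.25 = 105
= RGB(15, 119, 105)


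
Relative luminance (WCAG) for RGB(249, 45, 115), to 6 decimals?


Linearize each channel (sRGB transfer function): c = v/255; c_lin = c/12.92 if c ≤ 0.04045, else ((c+0.055)/1.055)^2.4
  R: 249/255 ≈ 0.976471 > 0.04045 → ((0.976471+0.055)/1.055)^2.4 ≈ 0.947307
  G: 45/255 ≈ 0.176471 > 0.04045 → ((0.176471+0.055)/1.055)^2.4 ≈ 0.026241
  B: 115/255 ≈ 0.450980 > 0.04045 → ((0.450980+0.055)/1.055)^2.4 ≈ 0.171441
R_lin = 0.947307, G_lin = 0.026241, B_lin = 0.171441
L = 0.2126×R + 0.7152×G + 0.0722×B
L = 0.2126×0.947307 + 0.7152×0.026241 + 0.0722×0.171441
L ≈ 0.232543


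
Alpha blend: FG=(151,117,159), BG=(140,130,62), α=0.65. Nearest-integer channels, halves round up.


C = α×F + (1-α)×B, with 1-α = 0.35
R: 0.65×151 + 0.35×140 = 98.15 + 49.00 = 147.15 → 147
G: 0.65×117 + 0.35×130 = 76.05 + 45.50 = 121.55 → 122
B: 0.65×159 + 0.35×62 = 103.35 + 21.70 = 125.05 → 125
= RGB(147, 122, 125)


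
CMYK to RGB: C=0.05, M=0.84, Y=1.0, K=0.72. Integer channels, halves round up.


R = 255 × (1-C) × (1-K) = 255 × 0.95 × 0.28 = 67.83 → 68
G = 255 × (1-M) × (1-K) = 255 × 0.16 × 0.28 = 11.424 → 11
B = 255 × (1-Y) × (1-K) = 255 × 0.00 × 0.28 = 0
= RGB(68, 11, 0)


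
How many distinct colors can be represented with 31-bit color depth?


Colors = 2^bits = 2^31
= 2,147,483,648 colors


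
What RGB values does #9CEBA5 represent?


9C → 156 (R)
EB → 235 (G)
A5 → 165 (B)
= RGB(156, 235, 165)


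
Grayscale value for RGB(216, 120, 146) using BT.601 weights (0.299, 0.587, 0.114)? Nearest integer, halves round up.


Gray = 0.299×R + 0.587×G + 0.114×B
Gray = 0.299×216 + 0.587×120 + 0.114×146
Gray = 64.584 + 70.440 + 16.644
Gray = 151.668 → round half up → 152
Gray = 152


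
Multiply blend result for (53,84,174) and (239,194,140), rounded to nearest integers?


Multiply: C = A×B/255, rounded to nearest integer
R: 53×239/255 = 12667/255 ≈ 49.675 → 50
G: 84×194/255 = 16296/255 ≈ 63.906 → 64
B: 174×140/255 = 24360/255 ≈ 95.529 → 96
= RGB(50, 64, 96)


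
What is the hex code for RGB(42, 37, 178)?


R = 42 → 2A (hex)
G = 37 → 25 (hex)
B = 178 → B2 (hex)
Hex = #2A25B2


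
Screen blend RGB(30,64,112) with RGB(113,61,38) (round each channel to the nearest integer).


Screen: C = 255 - (255-A)×(255-B)/255, rounded to nearest integer
R: 255 - (255-30)×(255-113)/255 = 255 - 31950/255 ≈ 255 - 125.294 = 129.706 → 130
G: 255 - (255-64)×(255-61)/255 = 255 - 37054/255 ≈ 255 - 145.310 = 109.690 → 110
B: 255 - (255-112)×(255-38)/255 = 255 - 31031/255 ≈ 255 - 121.690 = 133.310 → 133
= RGB(130, 110, 133)


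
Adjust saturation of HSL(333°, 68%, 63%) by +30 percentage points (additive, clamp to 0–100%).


Original S = 68%
Adjustment = +30 percentage points
New S = 68 + (30) = 98
Clamp to [0, 100] → 98
= HSL(333°, 98%, 63%)


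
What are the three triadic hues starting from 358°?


Triadic: equally spaced at 120° intervals
H1 = 358°
H2 = (358 + 120) mod 360 = 118°
H3 = (358 + 240) mod 360 = 238°
Triadic = 358°, 118°, 238°


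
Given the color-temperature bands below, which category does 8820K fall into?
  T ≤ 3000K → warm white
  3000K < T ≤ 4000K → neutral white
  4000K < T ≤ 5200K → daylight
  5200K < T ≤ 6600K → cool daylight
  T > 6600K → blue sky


Temperature: 8820K
8820K > 6600K → blue sky
Classification: blue sky


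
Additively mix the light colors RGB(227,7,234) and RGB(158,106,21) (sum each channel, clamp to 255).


Additive: each channel = min(255, C₁+C₂)
R: 227+158 = 385 → 255
G: 7+106 = 113 → 113
B: 234+21 = 255 → 255
= RGB(255, 113, 255)


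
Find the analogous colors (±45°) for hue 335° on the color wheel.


Base hue: 335°
Left analog: (335 - 45) mod 360 = 290°
Right analog: (335 + 45) mod 360 = 20°
Analogous hues = 290° and 20°


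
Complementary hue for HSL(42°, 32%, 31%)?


Complement = opposite side of color wheel = hue + 180°
H' = (42 + 180) mod 360 = 222°
S and L unchanged.
= HSL(222°, 32%, 31%)


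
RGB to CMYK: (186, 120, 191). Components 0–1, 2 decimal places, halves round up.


R'=186/255≈0.7294, G'=120/255≈0.4706, B'=191/255≈0.7490
K = 1 - max(R',G',B') = 1 - 191/255 = 64/255 = 0.25098… → 0.25
(1-R'-K)/(1-K) simplifies to (max-R)/max with max = 191:
C = (191-186)/191 = 5/191 = 0.02617… → 0.03
M = (191-120)/191 = 71/191 = 0.37172… → 0.37
Y = (191-191)/191 = 0/191 = 0 → 0.00
= CMYK(0.03, 0.37, 0.00, 0.25)


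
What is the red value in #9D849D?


Color: #9D849D
R = 9D = 157
G = 84 = 132
B = 9D = 157
Red = 157


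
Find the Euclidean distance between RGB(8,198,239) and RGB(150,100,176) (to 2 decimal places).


d = √[(R₁-R₂)² + (G₁-G₂)² + (B₁-B₂)²]
d = √[(8-150)² + (198-100)² + (239-176)²]
d = √[20164 + 9604 + 3969]
d = √33737
d ≈ 183.68


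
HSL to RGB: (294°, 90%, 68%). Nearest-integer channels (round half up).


H=294°, S=0.90, L=0.68
C = (1-|2L-1|)×S = (1-|0.36|)×0.90 = 0.576
H' = H/60 = 294/60 ≈ 4.9000; X = C×(1-|H' mod 2 - 1|) = 0.5184
m = L - C/2 = 0.68 - 0.288 = 0.392
Sector ⌊H'⌋ = 4 → (R',G',B') = (0.5184, 0.0, 0.576)
RGB = ((R'+m)×255, (G'+m)×255, (B'+m)×255) = (232.152, 99.96, 246.84)
Round half up → RGB(232, 100, 247)


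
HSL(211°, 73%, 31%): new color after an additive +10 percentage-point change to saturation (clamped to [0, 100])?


Original S = 73%
Adjustment = +10 percentage points
New S = 73 + (10) = 83
Clamp to [0, 100] → 83
= HSL(211°, 83%, 31%)


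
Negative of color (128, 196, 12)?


Invert: (255-R, 255-G, 255-B)
R: 255-128 = 127
G: 255-196 = 59
B: 255-12 = 243
= RGB(127, 59, 243)


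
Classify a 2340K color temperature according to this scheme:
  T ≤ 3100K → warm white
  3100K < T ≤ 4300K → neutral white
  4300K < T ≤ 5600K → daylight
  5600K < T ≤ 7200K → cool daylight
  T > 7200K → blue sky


Temperature: 2340K
2340K ≤ 3100K → warm white
Classification: warm white


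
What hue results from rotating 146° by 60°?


New hue = (H + rotation) mod 360
New hue = (146 + 60) mod 360
= 206 mod 360
= 206°


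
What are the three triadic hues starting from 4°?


Triadic: equally spaced at 120° intervals
H1 = 4°
H2 = (4 + 120) mod 360 = 124°
H3 = (4 + 240) mod 360 = 244°
Triadic = 4°, 124°, 244°


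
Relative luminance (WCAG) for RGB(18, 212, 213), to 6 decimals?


Linearize each channel (sRGB transfer function): c = v/255; c_lin = c/12.92 if c ≤ 0.04045, else ((c+0.055)/1.055)^2.4
  R: 18/255 ≈ 0.070588 > 0.04045 → ((0.070588+0.055)/1.055)^2.4 ≈ 0.006049
  G: 212/255 ≈ 0.831373 > 0.04045 → ((0.831373+0.055)/1.055)^2.4 ≈ 0.658375
  B: 213/255 ≈ 0.835294 > 0.04045 → ((0.835294+0.055)/1.055)^2.4 ≈ 0.665387
R_lin = 0.006049, G_lin = 0.658375, B_lin = 0.665387
L = 0.2126×R + 0.7152×G + 0.0722×B
L = 0.2126×0.006049 + 0.7152×0.658375 + 0.0722×0.665387
L ≈ 0.520197


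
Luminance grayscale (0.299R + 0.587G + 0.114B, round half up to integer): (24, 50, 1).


Gray = 0.299×R + 0.587×G + 0.114×B
Gray = 0.299×24 + 0.587×50 + 0.114×1
Gray = 7.176 + 29.350 + 0.114
Gray = 36.640 → round half up → 37
Gray = 37


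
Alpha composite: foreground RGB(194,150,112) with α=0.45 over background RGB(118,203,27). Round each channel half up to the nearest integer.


C = α×F + (1-α)×B, with 1-α = 0.55
R: 0.45×194 + 0.55×118 = 87.30 + 64.90 = 152.20 → 152
G: 0.45×150 + 0.55×203 = 67.50 + 111.65 = 179.15 → 179
B: 0.45×112 + 0.55×27 = 50.40 + 14.85 = 65.25 → 65
= RGB(152, 179, 65)


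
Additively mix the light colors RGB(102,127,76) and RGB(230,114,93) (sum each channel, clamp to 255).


Additive: each channel = min(255, C₁+C₂)
R: 102+230 = 332 → 255
G: 127+114 = 241 → 241
B: 76+93 = 169 → 169
= RGB(255, 241, 169)


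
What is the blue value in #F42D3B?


Color: #F42D3B
R = F4 = 244
G = 2D = 45
B = 3B = 59
Blue = 59


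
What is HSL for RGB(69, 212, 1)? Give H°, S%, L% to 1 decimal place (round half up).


Normalize: R'=69/255≈0.2706, G'=212/255≈0.8314, B'=1/255≈0.0039
Max=212/255, Min=1/255, Δ=Max-Min=211/255
L = (Max+Min)/2 = (212+1)/510 = 213/510 = 0.41764… → L = 41.8%
L ≤ 0.5 → S = Δ/(Max+Min) = 211/(212+1) = 211/213 = 0.99061… → S = 99.1%
(the 1/255 factors cancel in S and H, so raw channel differences can be used)
Max is G' → H = 60 × ((B-R)/Δ + 2) = 60 × ((1-69)/211 + 2)
  -68/211 + 2 = -0.3222… + 2 = 1.6777…
  H = 60 × 1.6777… = 100.663…° → H = 100.7°
= HSL(100.7°, 99.1%, 41.8%)


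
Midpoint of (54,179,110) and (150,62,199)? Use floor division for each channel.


Midpoint: each channel = ⌊(C₁+C₂)/2⌋
R: ⌊(54+150)/2⌋ = 102
G: ⌊(179+62)/2⌋ = 120
B: ⌊(110+199)/2⌋ = 154
= RGB(102, 120, 154)


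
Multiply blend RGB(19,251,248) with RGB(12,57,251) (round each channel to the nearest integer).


Multiply: C = A×B/255, rounded to nearest integer
R: 19×12/255 = 228/255 ≈ 0.894 → 1
G: 251×57/255 = 14307/255 ≈ 56.106 → 56
B: 248×251/255 = 62248/255 ≈ 244.110 → 244
= RGB(1, 56, 244)


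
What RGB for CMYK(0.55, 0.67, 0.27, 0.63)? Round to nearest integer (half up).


R = 255 × (1-C) × (1-K) = 255 × 0.45 × 0.37 = 42.4575 → 42
G = 255 × (1-M) × (1-K) = 255 × 0.33 × 0.37 = 31.1355 → 31
B = 255 × (1-Y) × (1-K) = 255 × 0.73 × 0.37 = 68.8755 → 69
= RGB(42, 31, 69)


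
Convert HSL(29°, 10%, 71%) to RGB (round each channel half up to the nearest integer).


H=29°, S=0.10, L=0.71
C = (1-|2L-1|)×S = (1-|0.42|)×0.10 = 0.058
H' = H/60 = 29/60 ≈ 0.4833; X = C×(1-|H' mod 2 - 1|) ≈ 0.0280
m = L - C/2 = 0.71 - 0.029 = 0.681
Sector ⌊H'⌋ = 0 → (R',G',B') = (0.058, ≈0.0280, 0.0)
RGB = ((R'+m)×255, (G'+m)×255, (B'+m)×255) = (188.445, 180.8035, 173.655)
Round half up → RGB(188, 181, 174)


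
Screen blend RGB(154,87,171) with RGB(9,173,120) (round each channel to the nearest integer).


Screen: C = 255 - (255-A)×(255-B)/255, rounded to nearest integer
R: 255 - (255-154)×(255-9)/255 = 255 - 24846/255 ≈ 255 - 97.435 = 157.565 → 158
G: 255 - (255-87)×(255-173)/255 = 255 - 13776/255 ≈ 255 - 54.024 = 200.976 → 201
B: 255 - (255-171)×(255-120)/255 = 255 - 11340/255 ≈ 255 - 44.471 = 210.529 → 211
= RGB(158, 201, 211)


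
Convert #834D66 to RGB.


83 → 131 (R)
4D → 77 (G)
66 → 102 (B)
= RGB(131, 77, 102)


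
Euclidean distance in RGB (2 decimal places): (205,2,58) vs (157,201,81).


d = √[(R₁-R₂)² + (G₁-G₂)² + (B₁-B₂)²]
d = √[(205-157)² + (2-201)² + (58-81)²]
d = √[2304 + 39601 + 529]
d = √42434
d ≈ 206.00


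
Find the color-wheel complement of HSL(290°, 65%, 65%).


Complement = opposite side of color wheel = hue + 180°
H' = (290 + 180) mod 360 = 110°
S and L unchanged.
= HSL(110°, 65%, 65%)


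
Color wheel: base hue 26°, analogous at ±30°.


Base hue: 26°
Left analog: (26 - 30) mod 360 = 356°
Right analog: (26 + 30) mod 360 = 56°
Analogous hues = 356° and 56°


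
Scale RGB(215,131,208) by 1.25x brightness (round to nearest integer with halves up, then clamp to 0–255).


Multiply each channel by 1.25, round half up, clamp to [0, 255]
R: 215×1.25 = 268.75 → round → 269 → clamp → 255
G: 131×1.25 = 163.75 → round → 164
B: 208×1.25 = 260 → clamp → 255
= RGB(255, 164, 255)


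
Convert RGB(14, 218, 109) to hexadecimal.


R = 14 → 0E (hex)
G = 218 → DA (hex)
B = 109 → 6D (hex)
Hex = #0EDA6D


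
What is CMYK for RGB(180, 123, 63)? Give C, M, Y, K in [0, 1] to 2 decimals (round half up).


R'=180/255≈0.7059, G'=123/255≈0.4824, B'=63/255≈0.2471
K = 1 - max(R',G',B') = 1 - 180/255 = 75/255 = 0.29411… → 0.29
(1-R'-K)/(1-K) simplifies to (max-R)/max with max = 180:
C = (180-180)/180 = 0/180 = 0 → 0.00
M = (180-123)/180 = 57/180 = 0.31666… → 0.32
Y = (180-63)/180 = 117/180 = 0.65 → 0.65
= CMYK(0.00, 0.32, 0.65, 0.29)


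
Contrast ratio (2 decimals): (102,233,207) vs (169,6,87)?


Linearize each sRGB channel c=v/255: c/12.92 if c ≤ 0.04045 else ((c+0.055)/1.055)^2.4
L = 0.2126×R_lin + 0.7152×G_lin + 0.0722×B_lin
Color 1 (102,233,207):
  R=102: 102/255≈0.4000 > 0.04045 → ((0.4000+0.055)/1.055)^2.4 ≈ 0.13287
  G=233: 233/255≈0.9137 > 0.04045 → ((0.9137+0.055)/1.055)^2.4 ≈ 0.81485
  B=207: 207/255≈0.8118 > 0.04045 → ((0.8118+0.055)/1.055)^2.4 ≈ 0.62396
  L1 = 0.2126×0.13287 + 0.7152×0.81485 + 0.0722×0.62396 ≈ 0.65608
Color 2 (169,6,87):
  R=169: 169/255≈0.6627 > 0.04045 → ((0.6627+0.055)/1.055)^2.4 ≈ 0.39676
  G=6: 6/255≈0.0235 ≤ 0.04045 → 0.0235/12.92 ≈ 0.00182
  B=87: 87/255≈0.3412 > 0.04045 → ((0.3412+0.055)/1.055)^2.4 ≈ 0.09531
  L2 = 0.2126×0.39676 + 0.7152×0.00182 + 0.0722×0.09531 ≈ 0.09253
Lighter = 0.65608, Darker = 0.09253
Ratio = (L_lighter + 0.05) / (L_darker + 0.05)
Ratio = (0.65608 + 0.05) / (0.09253 + 0.05) = 0.70608 / 0.14253 ≈ 4.9537
Ratio ≈ 4.95:1


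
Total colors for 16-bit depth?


Colors = 2^bits = 2^16
= 65,536 colors


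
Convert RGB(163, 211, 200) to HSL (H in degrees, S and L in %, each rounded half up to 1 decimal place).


Normalize: R'=163/255≈0.6392, G'=211/255≈0.8275, B'=200/255≈0.7843
Max=211/255, Min=163/255, Δ=Max-Min=48/255
L = (Max+Min)/2 = (211+163)/510 = 374/510 = 0.73333… → L = 73.3%
L > 0.5 → S = Δ/(2-Max-Min) = 48/(510-211-163) = 48/136 = 0.35294… → S = 35.3%
(the 1/255 factors cancel in S and H, so raw channel differences can be used)
Max is G' → H = 60 × ((B-R)/Δ + 2) = 60 × ((200-163)/48 + 2)
  37/48 + 2 = 0.7708… + 2 = 2.7708…
  H = 60 × 2.7708… = 166.25° → H = 166.3°
= HSL(166.3°, 35.3%, 73.3%)


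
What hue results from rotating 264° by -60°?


New hue = (H + rotation) mod 360
New hue = (264 -60) mod 360
= 204 mod 360
= 204°


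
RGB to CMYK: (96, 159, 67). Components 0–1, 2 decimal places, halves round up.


R'=96/255≈0.3765, G'=159/255≈0.6235, B'=67/255≈0.2627
K = 1 - max(R',G',B') = 1 - 159/255 = 96/255 = 0.37647… → 0.38
(1-R'-K)/(1-K) simplifies to (max-R)/max with max = 159:
C = (159-96)/159 = 63/159 = 0.39622… → 0.40
M = (159-159)/159 = 0/159 = 0 → 0.00
Y = (159-67)/159 = 92/159 = 0.57861… → 0.58
= CMYK(0.40, 0.00, 0.58, 0.38)


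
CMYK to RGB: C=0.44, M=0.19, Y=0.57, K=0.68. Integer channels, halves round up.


R = 255 × (1-C) × (1-K) = 255 × 0.56 × 0.32 = 45.696 → 46
G = 255 × (1-M) × (1-K) = 255 × 0.81 × 0.32 = 66.096 → 66
B = 255 × (1-Y) × (1-K) = 255 × 0.43 × 0.32 = 35.088 → 35
= RGB(46, 66, 35)


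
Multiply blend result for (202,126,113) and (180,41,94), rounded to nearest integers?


Multiply: C = A×B/255, rounded to nearest integer
R: 202×180/255 = 36360/255 ≈ 142.588 → 143
G: 126×41/255 = 5166/255 ≈ 20.259 → 20
B: 113×94/255 = 10622/255 ≈ 41.655 → 42
= RGB(143, 20, 42)


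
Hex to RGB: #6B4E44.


6B → 107 (R)
4E → 78 (G)
44 → 68 (B)
= RGB(107, 78, 68)


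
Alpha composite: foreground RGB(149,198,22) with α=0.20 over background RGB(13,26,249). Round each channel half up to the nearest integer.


C = α×F + (1-α)×B, with 1-α = 0.80
R: 0.20×149 + 0.80×13 = 29.80 + 10.40 = 40.20 → 40
G: 0.20×198 + 0.80×26 = 39.60 + 20.80 = 60.40 → 60
B: 0.20×22 + 0.80×249 = 4.40 + 199.20 = 203.60 → 204
= RGB(40, 60, 204)


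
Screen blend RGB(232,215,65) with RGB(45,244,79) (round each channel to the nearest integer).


Screen: C = 255 - (255-A)×(255-B)/255, rounded to nearest integer
R: 255 - (255-232)×(255-45)/255 = 255 - 4830/255 ≈ 255 - 18.941 = 236.059 → 236
G: 255 - (255-215)×(255-244)/255 = 255 - 440/255 ≈ 255 - 1.725 = 253.275 → 253
B: 255 - (255-65)×(255-79)/255 = 255 - 33440/255 ≈ 255 - 131.137 = 123.863 → 124
= RGB(236, 253, 124)


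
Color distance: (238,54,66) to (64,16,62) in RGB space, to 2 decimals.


d = √[(R₁-R₂)² + (G₁-G₂)² + (B₁-B₂)²]
d = √[(238-64)² + (54-16)² + (66-62)²]
d = √[30276 + 1444 + 16]
d = √31736
d ≈ 178.15


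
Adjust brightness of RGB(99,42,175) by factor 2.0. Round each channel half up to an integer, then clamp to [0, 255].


Multiply each channel by 2.0, round half up, clamp to [0, 255]
R: 99×2.0 = 198
G: 42×2.0 = 84
B: 175×2.0 = 350 → clamp → 255
= RGB(198, 84, 255)


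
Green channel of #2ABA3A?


Color: #2ABA3A
R = 2A = 42
G = BA = 186
B = 3A = 58
Green = 186


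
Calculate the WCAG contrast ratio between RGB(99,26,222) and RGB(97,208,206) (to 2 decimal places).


Linearize each sRGB channel c=v/255: c/12.92 if c ≤ 0.04045 else ((c+0.055)/1.055)^2.4
L = 0.2126×R_lin + 0.7152×G_lin + 0.0722×B_lin
Color 1 (99,26,222):
  R=99: 99/255≈0.3882 > 0.04045 → ((0.3882+0.055)/1.055)^2.4 ≈ 0.12477
  G=26: 26/255≈0.1020 > 0.04045 → ((0.1020+0.055)/1.055)^2.4 ≈ 0.01033
  B=222: 222/255≈0.8706 > 0.04045 → ((0.8706+0.055)/1.055)^2.4 ≈ 0.73046
  L1 = 0.2126×0.12477 + 0.7152×0.01033 + 0.0722×0.73046 ≈ 0.08665
Color 2 (97,208,206):
  R=97: 97/255≈0.3804 > 0.04045 → ((0.3804+0.055)/1.055)^2.4 ≈ 0.11954
  G=208: 208/255≈0.8157 > 0.04045 → ((0.8157+0.055)/1.055)^2.4 ≈ 0.63076
  B=206: 206/255≈0.8078 > 0.04045 → ((0.8078+0.055)/1.055)^2.4 ≈ 0.61721
  L2 = 0.2126×0.11954 + 0.7152×0.63076 + 0.0722×0.61721 ≈ 0.52109
Lighter = 0.52109, Darker = 0.08665
Ratio = (L_lighter + 0.05) / (L_darker + 0.05)
Ratio = (0.52109 + 0.05) / (0.08665 + 0.05) = 0.57109 / 0.13665 ≈ 4.1791
Ratio ≈ 4.18:1


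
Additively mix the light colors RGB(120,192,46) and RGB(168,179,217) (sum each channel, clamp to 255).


Additive: each channel = min(255, C₁+C₂)
R: 120+168 = 288 → 255
G: 192+179 = 371 → 255
B: 46+217 = 263 → 255
= RGB(255, 255, 255)


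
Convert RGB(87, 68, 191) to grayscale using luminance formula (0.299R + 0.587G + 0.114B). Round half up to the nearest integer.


Gray = 0.299×R + 0.587×G + 0.114×B
Gray = 0.299×87 + 0.587×68 + 0.114×191
Gray = 26.013 + 39.916 + 21.774
Gray = 87.703 → round half up → 88
Gray = 88


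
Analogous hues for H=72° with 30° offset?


Base hue: 72°
Left analog: (72 - 30) mod 360 = 42°
Right analog: (72 + 30) mod 360 = 102°
Analogous hues = 42° and 102°


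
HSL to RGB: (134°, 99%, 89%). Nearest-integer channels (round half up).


H=134°, S=0.99, L=0.89
C = (1-|2L-1|)×S = (1-|0.78|)×0.99 = 0.2178
H' = H/60 = 134/60 ≈ 2.2333; X = C×(1-|H' mod 2 - 1|) = 0.05082
m = L - C/2 = 0.89 - 0.1089 = 0.7811
Sector ⌊H'⌋ = 2 → (R',G',B') = (0.0, 0.2178, 0.05082)
RGB = ((R'+m)×255, (G'+m)×255, (B'+m)×255) = (199.1805, 254.7195, 212.1396)
Round half up → RGB(199, 255, 212)


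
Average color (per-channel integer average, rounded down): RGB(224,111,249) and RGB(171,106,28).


Midpoint: each channel = ⌊(C₁+C₂)/2⌋
R: ⌊(224+171)/2⌋ = 197
G: ⌊(111+106)/2⌋ = 108
B: ⌊(249+28)/2⌋ = 138
= RGB(197, 108, 138)


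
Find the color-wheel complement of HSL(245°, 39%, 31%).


Complement = opposite side of color wheel = hue + 180°
H' = (245 + 180) mod 360 = 65°
S and L unchanged.
= HSL(65°, 39%, 31%)


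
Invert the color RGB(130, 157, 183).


Invert: (255-R, 255-G, 255-B)
R: 255-130 = 125
G: 255-157 = 98
B: 255-183 = 72
= RGB(125, 98, 72)


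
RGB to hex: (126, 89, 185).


R = 126 → 7E (hex)
G = 89 → 59 (hex)
B = 185 → B9 (hex)
Hex = #7E59B9


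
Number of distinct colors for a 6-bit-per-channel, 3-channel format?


Total bits = 6 bits/channel × 3 channels = 18 bits
Distinct colors = 2^18
= 262,144 colors


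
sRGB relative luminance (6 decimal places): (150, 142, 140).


Linearize each channel (sRGB transfer function): c = v/255; c_lin = c/12.92 if c ≤ 0.04045, else ((c+0.055)/1.055)^2.4
  R: 150/255 ≈ 0.588235 > 0.04045 → ((0.588235+0.055)/1.055)^2.4 ≈ 0.304987
  G: 142/255 ≈ 0.556863 > 0.04045 → ((0.556863+0.055)/1.055)^2.4 ≈ 0.270498
  B: 140/255 ≈ 0.549020 > 0.04045 → ((0.549020+0.055)/1.055)^2.4 ≈ 0.262251
R_lin = 0.304987, G_lin = 0.270498, B_lin = 0.262251
L = 0.2126×R + 0.7152×G + 0.0722×B
L = 0.2126×0.304987 + 0.7152×0.270498 + 0.0722×0.262251
L ≈ 0.277235


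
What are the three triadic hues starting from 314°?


Triadic: equally spaced at 120° intervals
H1 = 314°
H2 = (314 + 120) mod 360 = 74°
H3 = (314 + 240) mod 360 = 194°
Triadic = 314°, 74°, 194°


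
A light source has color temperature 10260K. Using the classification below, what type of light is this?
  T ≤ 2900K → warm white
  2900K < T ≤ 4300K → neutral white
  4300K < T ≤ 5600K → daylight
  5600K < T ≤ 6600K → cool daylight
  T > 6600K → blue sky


Temperature: 10260K
10260K > 6600K → blue sky
Classification: blue sky


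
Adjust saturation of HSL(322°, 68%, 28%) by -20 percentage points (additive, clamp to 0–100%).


Original S = 68%
Adjustment = -20 percentage points
New S = 68 + (-20) = 48
Clamp to [0, 100] → 48
= HSL(322°, 48%, 28%)


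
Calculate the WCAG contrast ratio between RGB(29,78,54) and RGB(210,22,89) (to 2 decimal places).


Linearize each sRGB channel c=v/255: c/12.92 if c ≤ 0.04045 else ((c+0.055)/1.055)^2.4
L = 0.2126×R_lin + 0.7152×G_lin + 0.0722×B_lin
Color 1 (29,78,54):
  R=29: 29/255≈0.1137 > 0.04045 → ((0.1137+0.055)/1.055)^2.4 ≈ 0.01229
  G=78: 78/255≈0.3059 > 0.04045 → ((0.3059+0.055)/1.055)^2.4 ≈ 0.07619
  B=54: 54/255≈0.2118 > 0.04045 → ((0.2118+0.055)/1.055)^2.4 ≈ 0.03689
  L1 = 0.2126×0.01229 + 0.7152×0.07619 + 0.0722×0.03689 ≈ 0.05976
Color 2 (210,22,89):
  R=210: 210/255≈0.8235 > 0.04045 → ((0.8235+0.055)/1.055)^2.4 ≈ 0.64448
  G=22: 22/255≈0.0863 > 0.04045 → ((0.0863+0.055)/1.055)^2.4 ≈ 0.00802
  B=89: 89/255≈0.3490 > 0.04045 → ((0.3490+0.055)/1.055)^2.4 ≈ 0.09990
  L2 = 0.2126×0.64448 + 0.7152×0.00802 + 0.0722×0.09990 ≈ 0.14997
Lighter = 0.14997, Darker = 0.05976
Ratio = (L_lighter + 0.05) / (L_darker + 0.05)
Ratio = (0.14997 + 0.05) / (0.05976 + 0.05) = 0.19997 / 0.10976 ≈ 1.8218
Ratio ≈ 1.82:1


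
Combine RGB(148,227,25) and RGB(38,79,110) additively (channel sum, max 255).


Additive: each channel = min(255, C₁+C₂)
R: 148+38 = 186 → 186
G: 227+79 = 306 → 255
B: 25+110 = 135 → 135
= RGB(186, 255, 135)


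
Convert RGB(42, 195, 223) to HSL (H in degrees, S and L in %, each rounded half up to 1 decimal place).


Normalize: R'=42/255≈0.1647, G'=195/255≈0.7647, B'=223/255≈0.8745
Max=223/255, Min=42/255, Δ=Max-Min=181/255
L = (Max+Min)/2 = (223+42)/510 = 265/510 = 0.51960… → L = 52.0%
L > 0.5 → S = Δ/(2-Max-Min) = 181/(510-223-42) = 181/245 = 0.73877… → S = 73.9%
(the 1/255 factors cancel in S and H, so raw channel differences can be used)
Max is B' → H = 60 × ((R-G)/Δ + 4) = 60 × ((42-195)/181 + 4)
  -153/181 + 4 = -0.8453… + 4 = 3.1546…
  H = 60 × 3.1546… = 189.281…° → H = 189.3°
= HSL(189.3°, 73.9%, 52.0%)


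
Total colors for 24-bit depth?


Colors = 2^bits = 2^24
= 16,777,216 colors


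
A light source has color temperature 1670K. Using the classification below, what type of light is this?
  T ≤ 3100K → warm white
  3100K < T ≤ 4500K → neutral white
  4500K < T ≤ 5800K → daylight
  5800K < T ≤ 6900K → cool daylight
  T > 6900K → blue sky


Temperature: 1670K
1670K ≤ 3100K → warm white
Classification: warm white


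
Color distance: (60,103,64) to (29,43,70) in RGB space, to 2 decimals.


d = √[(R₁-R₂)² + (G₁-G₂)² + (B₁-B₂)²]
d = √[(60-29)² + (103-43)² + (64-70)²]
d = √[961 + 3600 + 36]
d = √4597
d ≈ 67.80


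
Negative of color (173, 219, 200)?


Invert: (255-R, 255-G, 255-B)
R: 255-173 = 82
G: 255-219 = 36
B: 255-200 = 55
= RGB(82, 36, 55)


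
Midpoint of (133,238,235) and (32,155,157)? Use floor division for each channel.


Midpoint: each channel = ⌊(C₁+C₂)/2⌋
R: ⌊(133+32)/2⌋ = 82
G: ⌊(238+155)/2⌋ = 196
B: ⌊(235+157)/2⌋ = 196
= RGB(82, 196, 196)


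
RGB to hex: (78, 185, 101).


R = 78 → 4E (hex)
G = 185 → B9 (hex)
B = 101 → 65 (hex)
Hex = #4EB965


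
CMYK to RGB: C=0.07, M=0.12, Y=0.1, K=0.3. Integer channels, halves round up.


R = 255 × (1-C) × (1-K) = 255 × 0.93 × 0.70 = 166.005 → 166
G = 255 × (1-M) × (1-K) = 255 × 0.88 × 0.70 = 157.08 → 157
B = 255 × (1-Y) × (1-K) = 255 × 0.90 × 0.70 = 160.65 → 161
= RGB(166, 157, 161)


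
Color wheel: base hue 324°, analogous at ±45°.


Base hue: 324°
Left analog: (324 - 45) mod 360 = 279°
Right analog: (324 + 45) mod 360 = 9°
Analogous hues = 279° and 9°


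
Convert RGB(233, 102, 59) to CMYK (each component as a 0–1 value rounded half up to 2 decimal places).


R'=233/255≈0.9137, G'=102/255≈0.4000, B'=59/255≈0.2314
K = 1 - max(R',G',B') = 1 - 233/255 = 22/255 = 0.08627… → 0.09
(1-R'-K)/(1-K) simplifies to (max-R)/max with max = 233:
C = (233-233)/233 = 0/233 = 0 → 0.00
M = (233-102)/233 = 131/233 = 0.56223… → 0.56
Y = (233-59)/233 = 174/233 = 0.74678… → 0.75
= CMYK(0.00, 0.56, 0.75, 0.09)


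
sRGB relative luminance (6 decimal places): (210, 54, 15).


Linearize each channel (sRGB transfer function): c = v/255; c_lin = c/12.92 if c ≤ 0.04045, else ((c+0.055)/1.055)^2.4
  R: 210/255 ≈ 0.823529 > 0.04045 → ((0.823529+0.055)/1.055)^2.4 ≈ 0.644480
  G: 54/255 ≈ 0.211765 > 0.04045 → ((0.211765+0.055)/1.055)^2.4 ≈ 0.036889
  B: 15/255 ≈ 0.058824 > 0.04045 → ((0.058824+0.055)/1.055)^2.4 ≈ 0.004777
R_lin = 0.644480, G_lin = 0.036889, B_lin = 0.004777
L = 0.2126×R + 0.7152×G + 0.0722×B
L = 0.2126×0.644480 + 0.7152×0.036889 + 0.0722×0.004777
L ≈ 0.163745


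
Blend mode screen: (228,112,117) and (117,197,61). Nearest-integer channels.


Screen: C = 255 - (255-A)×(255-B)/255, rounded to nearest integer
R: 255 - (255-228)×(255-117)/255 = 255 - 3726/255 ≈ 255 - 14.612 = 240.388 → 240
G: 255 - (255-112)×(255-197)/255 = 255 - 8294/255 ≈ 255 - 32.525 = 222.475 → 222
B: 255 - (255-117)×(255-61)/255 = 255 - 26772/255 ≈ 255 - 104.988 = 150.012 → 150
= RGB(240, 222, 150)


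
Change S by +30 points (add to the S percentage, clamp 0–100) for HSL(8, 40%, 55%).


Original S = 40%
Adjustment = +30 percentage points
New S = 40 + (30) = 70
Clamp to [0, 100] → 70
= HSL(8°, 70%, 55%)


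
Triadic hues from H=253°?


Triadic: equally spaced at 120° intervals
H1 = 253°
H2 = (253 + 120) mod 360 = 13°
H3 = (253 + 240) mod 360 = 133°
Triadic = 253°, 13°, 133°


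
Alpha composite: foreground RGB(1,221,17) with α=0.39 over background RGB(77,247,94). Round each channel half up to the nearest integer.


C = α×F + (1-α)×B, with 1-α = 0.61
R: 0.39×1 + 0.61×77 = 0.39 + 46.97 = 47.36 → 47
G: 0.39×221 + 0.61×247 = 86.19 + 150.67 = 236.86 → 237
B: 0.39×17 + 0.61×94 = 6.63 + 57.34 = 63.97 → 64
= RGB(47, 237, 64)


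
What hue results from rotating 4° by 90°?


New hue = (H + rotation) mod 360
New hue = (4 + 90) mod 360
= 94 mod 360
= 94°


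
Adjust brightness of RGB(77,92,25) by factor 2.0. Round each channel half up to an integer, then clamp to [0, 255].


Multiply each channel by 2.0, round half up, clamp to [0, 255]
R: 77×2.0 = 154
G: 92×2.0 = 184
B: 25×2.0 = 50
= RGB(154, 184, 50)


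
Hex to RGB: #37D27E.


37 → 55 (R)
D2 → 210 (G)
7E → 126 (B)
= RGB(55, 210, 126)


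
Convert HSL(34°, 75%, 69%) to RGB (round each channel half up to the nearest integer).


H=34°, S=0.75, L=0.69
C = (1-|2L-1|)×S = (1-|0.38|)×0.75 = 0.465
H' = H/60 = 34/60 ≈ 0.5667; X = C×(1-|H' mod 2 - 1|) = 0.2635
m = L - C/2 = 0.69 - 0.2325 = 0.4575
Sector ⌊H'⌋ = 0 → (R',G',B') = (0.465, 0.2635, 0.0)
RGB = ((R'+m)×255, (G'+m)×255, (B'+m)×255) = (235.2375, 183.855, 116.6625)
Round half up → RGB(235, 184, 117)


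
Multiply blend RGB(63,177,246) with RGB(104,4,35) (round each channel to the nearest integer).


Multiply: C = A×B/255, rounded to nearest integer
R: 63×104/255 = 6552/255 ≈ 25.694 → 26
G: 177×4/255 = 708/255 ≈ 2.776 → 3
B: 246×35/255 = 8610/255 ≈ 33.765 → 34
= RGB(26, 3, 34)


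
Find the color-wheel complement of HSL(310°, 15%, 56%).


Complement = opposite side of color wheel = hue + 180°
H' = (310 + 180) mod 360 = 130°
S and L unchanged.
= HSL(130°, 15%, 56%)


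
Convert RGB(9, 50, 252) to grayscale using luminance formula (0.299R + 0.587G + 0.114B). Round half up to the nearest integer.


Gray = 0.299×R + 0.587×G + 0.114×B
Gray = 0.299×9 + 0.587×50 + 0.114×252
Gray = 2.691 + 29.350 + 28.728
Gray = 60.769 → round half up → 61
Gray = 61


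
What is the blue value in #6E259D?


Color: #6E259D
R = 6E = 110
G = 25 = 37
B = 9D = 157
Blue = 157


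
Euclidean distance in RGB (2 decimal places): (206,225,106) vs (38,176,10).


d = √[(R₁-R₂)² + (G₁-G₂)² + (B₁-B₂)²]
d = √[(206-38)² + (225-176)² + (106-10)²]
d = √[28224 + 2401 + 9216]
d = √39841
d ≈ 199.60


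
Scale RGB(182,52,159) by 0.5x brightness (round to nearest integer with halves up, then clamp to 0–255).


Multiply each channel by 0.5, round half up, clamp to [0, 255]
R: 182×0.5 = 91
G: 52×0.5 = 26
B: 159×0.5 = 79.5 → round → 80
= RGB(91, 26, 80)


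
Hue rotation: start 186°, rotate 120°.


New hue = (H + rotation) mod 360
New hue = (186 + 120) mod 360
= 306 mod 360
= 306°


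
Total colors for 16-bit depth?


Colors = 2^bits = 2^16
= 65,536 colors


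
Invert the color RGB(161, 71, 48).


Invert: (255-R, 255-G, 255-B)
R: 255-161 = 94
G: 255-71 = 184
B: 255-48 = 207
= RGB(94, 184, 207)


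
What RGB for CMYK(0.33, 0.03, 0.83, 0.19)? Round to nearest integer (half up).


R = 255 × (1-C) × (1-K) = 255 × 0.67 × 0.81 = 138.3885 → 138
G = 255 × (1-M) × (1-K) = 255 × 0.97 × 0.81 = 200.3535 → 200
B = 255 × (1-Y) × (1-K) = 255 × 0.17 × 0.81 = 35.1135 → 35
= RGB(138, 200, 35)


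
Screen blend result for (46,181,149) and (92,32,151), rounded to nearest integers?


Screen: C = 255 - (255-A)×(255-B)/255, rounded to nearest integer
R: 255 - (255-46)×(255-92)/255 = 255 - 34067/255 ≈ 255 - 133.596 = 121.404 → 121
G: 255 - (255-181)×(255-32)/255 = 255 - 16502/255 ≈ 255 - 64.714 = 190.286 → 190
B: 255 - (255-149)×(255-151)/255 = 255 - 11024/255 ≈ 255 - 43.231 = 211.769 → 212
= RGB(121, 190, 212)


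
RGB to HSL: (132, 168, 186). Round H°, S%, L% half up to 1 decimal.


Normalize: R'=132/255≈0.5176, G'=168/255≈0.6588, B'=186/255≈0.7294
Max=186/255, Min=132/255, Δ=Max-Min=54/255
L = (Max+Min)/2 = (186+132)/510 = 318/510 = 0.62352… → L = 62.4%
L > 0.5 → S = Δ/(2-Max-Min) = 54/(510-186-132) = 54/192 = 0.28125 → S = 28.1%
(the 1/255 factors cancel in S and H, so raw channel differences can be used)
Max is B' → H = 60 × ((R-G)/Δ + 4) = 60 × ((132-168)/54 + 4)
  -36/54 + 4 = -0.6666… + 4 = 3.3333…
  H = 60 × 3.3333… = 200° → H = 200.0°
= HSL(200.0°, 28.1%, 62.4%)


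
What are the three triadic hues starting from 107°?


Triadic: equally spaced at 120° intervals
H1 = 107°
H2 = (107 + 120) mod 360 = 227°
H3 = (107 + 240) mod 360 = 347°
Triadic = 107°, 227°, 347°


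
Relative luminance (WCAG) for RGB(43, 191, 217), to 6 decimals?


Linearize each channel (sRGB transfer function): c = v/255; c_lin = c/12.92 if c ≤ 0.04045, else ((c+0.055)/1.055)^2.4
  R: 43/255 ≈ 0.168627 > 0.04045 → ((0.168627+0.055)/1.055)^2.4 ≈ 0.024158
  G: 191/255 ≈ 0.749020 > 0.04045 → ((0.749020+0.055)/1.055)^2.4 ≈ 0.520996
  B: 217/255 ≈ 0.850980 > 0.04045 → ((0.850980+0.055)/1.055)^2.4 ≈ 0.693872
R_lin = 0.024158, G_lin = 0.520996, B_lin = 0.693872
L = 0.2126×R + 0.7152×G + 0.0722×B
L = 0.2126×0.024158 + 0.7152×0.520996 + 0.0722×0.693872
L ≈ 0.427849


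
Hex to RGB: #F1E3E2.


F1 → 241 (R)
E3 → 227 (G)
E2 → 226 (B)
= RGB(241, 227, 226)


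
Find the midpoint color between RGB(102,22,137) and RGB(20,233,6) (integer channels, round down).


Midpoint: each channel = ⌊(C₁+C₂)/2⌋
R: ⌊(102+20)/2⌋ = 61
G: ⌊(22+233)/2⌋ = 127
B: ⌊(137+6)/2⌋ = 71
= RGB(61, 127, 71)


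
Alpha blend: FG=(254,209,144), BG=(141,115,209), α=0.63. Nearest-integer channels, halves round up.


C = α×F + (1-α)×B, with 1-α = 0.37
R: 0.63×254 + 0.37×141 = 160.02 + 52.17 = 212.19 → 212
G: 0.63×209 + 0.37×115 = 131.67 + 42.55 = 174.22 → 174
B: 0.63×144 + 0.37×209 = 90.72 + 77.33 = 168.05 → 168
= RGB(212, 174, 168)


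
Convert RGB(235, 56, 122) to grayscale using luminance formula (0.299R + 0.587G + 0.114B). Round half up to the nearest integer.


Gray = 0.299×R + 0.587×G + 0.114×B
Gray = 0.299×235 + 0.587×56 + 0.114×122
Gray = 70.265 + 32.872 + 13.908
Gray = 117.045 → round half up → 117
Gray = 117


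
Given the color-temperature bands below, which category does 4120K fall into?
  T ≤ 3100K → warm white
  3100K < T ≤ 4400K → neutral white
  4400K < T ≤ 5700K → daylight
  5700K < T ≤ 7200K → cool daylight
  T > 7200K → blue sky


Temperature: 4120K
3100K < 4120K ≤ 4400K → neutral white
Classification: neutral white


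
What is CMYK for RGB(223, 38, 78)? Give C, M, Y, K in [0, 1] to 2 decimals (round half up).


R'=223/255≈0.8745, G'=38/255≈0.1490, B'=78/255≈0.3059
K = 1 - max(R',G',B') = 1 - 223/255 = 32/255 = 0.12549… → 0.13
(1-R'-K)/(1-K) simplifies to (max-R)/max with max = 223:
C = (223-223)/223 = 0/223 = 0 → 0.00
M = (223-38)/223 = 185/223 = 0.82959… → 0.83
Y = (223-78)/223 = 145/223 = 0.65022… → 0.65
= CMYK(0.00, 0.83, 0.65, 0.13)


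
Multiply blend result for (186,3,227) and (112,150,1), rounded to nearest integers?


Multiply: C = A×B/255, rounded to nearest integer
R: 186×112/255 = 20832/255 ≈ 81.694 → 82
G: 3×150/255 = 450/255 ≈ 1.765 → 2
B: 227×1/255 = 227/255 ≈ 0.890 → 1
= RGB(82, 2, 1)


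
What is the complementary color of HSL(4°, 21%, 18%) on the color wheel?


Complement = opposite side of color wheel = hue + 180°
H' = (4 + 180) mod 360 = 184°
S and L unchanged.
= HSL(184°, 21%, 18%)


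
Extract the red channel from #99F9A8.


Color: #99F9A8
R = 99 = 153
G = F9 = 249
B = A8 = 168
Red = 153


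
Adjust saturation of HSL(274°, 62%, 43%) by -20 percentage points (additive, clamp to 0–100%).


Original S = 62%
Adjustment = -20 percentage points
New S = 62 + (-20) = 42
Clamp to [0, 100] → 42
= HSL(274°, 42%, 43%)


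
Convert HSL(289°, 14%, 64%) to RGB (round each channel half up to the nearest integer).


H=289°, S=0.14, L=0.64
C = (1-|2L-1|)×S = (1-|0.28|)×0.14 = 0.1008
H' = H/60 = 289/60 ≈ 4.8167; X = C×(1-|H' mod 2 - 1|) = 0.08232
m = L - C/2 = 0.64 - 0.0504 = 0.5896
Sector ⌊H'⌋ = 4 → (R',G',B') = (0.08232, 0.0, 0.1008)
RGB = ((R'+m)×255, (G'+m)×255, (B'+m)×255) = (171.3396, 150.348, 176.052)
Round half up → RGB(171, 150, 176)


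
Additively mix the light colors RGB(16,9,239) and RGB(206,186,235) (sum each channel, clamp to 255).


Additive: each channel = min(255, C₁+C₂)
R: 16+206 = 222 → 222
G: 9+186 = 195 → 195
B: 239+235 = 474 → 255
= RGB(222, 195, 255)


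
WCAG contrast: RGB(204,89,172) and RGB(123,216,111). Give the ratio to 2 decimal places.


Linearize each sRGB channel c=v/255: c/12.92 if c ≤ 0.04045 else ((c+0.055)/1.055)^2.4
L = 0.2126×R_lin + 0.7152×G_lin + 0.0722×B_lin
Color 1 (204,89,172):
  R=204: 204/255≈0.8000 > 0.04045 → ((0.8000+0.055)/1.055)^2.4 ≈ 0.60383
  G=89: 89/255≈0.3490 > 0.04045 → ((0.3490+0.055)/1.055)^2.4 ≈ 0.09990
  B=172: 172/255≈0.6745 > 0.04045 → ((0.6745+0.055)/1.055)^2.4 ≈ 0.41254
  L1 = 0.2126×0.60383 + 0.7152×0.09990 + 0.0722×0.41254 ≈ 0.22961
Color 2 (123,216,111):
  R=123: 123/255≈0.4824 > 0.04045 → ((0.4824+0.055)/1.055)^2.4 ≈ 0.19807
  G=216: 216/255≈0.8471 > 0.04045 → ((0.8471+0.055)/1.055)^2.4 ≈ 0.68669
  B=111: 111/255≈0.4353 > 0.04045 → ((0.4353+0.055)/1.055)^2.4 ≈ 0.15896
  L2 = 0.2126×0.19807 + 0.7152×0.68669 + 0.0722×0.15896 ≈ 0.54470
Lighter = 0.54470, Darker = 0.22961
Ratio = (L_lighter + 0.05) / (L_darker + 0.05)
Ratio = (0.54470 + 0.05) / (0.22961 + 0.05) = 0.59470 / 0.27961 ≈ 2.1269
Ratio ≈ 2.13:1
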